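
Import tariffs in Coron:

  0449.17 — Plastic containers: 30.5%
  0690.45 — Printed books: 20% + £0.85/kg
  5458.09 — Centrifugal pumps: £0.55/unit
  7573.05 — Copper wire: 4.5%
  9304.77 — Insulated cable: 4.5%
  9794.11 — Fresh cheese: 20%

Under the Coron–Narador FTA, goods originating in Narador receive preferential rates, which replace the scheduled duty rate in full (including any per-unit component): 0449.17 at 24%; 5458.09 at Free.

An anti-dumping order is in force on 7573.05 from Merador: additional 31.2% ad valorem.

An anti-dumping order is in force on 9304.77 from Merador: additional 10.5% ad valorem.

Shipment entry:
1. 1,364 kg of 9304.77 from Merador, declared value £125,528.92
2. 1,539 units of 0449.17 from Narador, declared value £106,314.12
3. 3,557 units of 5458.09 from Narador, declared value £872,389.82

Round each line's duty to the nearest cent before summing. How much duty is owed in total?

Line 1 (9304.77, Merador, 1,364 kg, £125,528.92):
Base rate for 9304.77 is 4.5%.
Additional duty on 9304.77 from Merador: +10.5%. Applied ad valorem rate: 4.5% + 10.5% = 15%.
Duty = £125,528.92 × 15% = £18,829.34.
Line 2 (0449.17, Narador, 1,539 units, £106,314.12):
Base rate for 0449.17 is 30.5%.
Origin Narador qualifies under the Coron–Narador agreement and 0449.17 is covered: preferential rate 24% applies instead.
Duty = £106,314.12 × 24% = £25,515.39.
Line 3 (5458.09, Narador, 3,557 units, £872,389.82):
Base rate for 5458.09 is £0.55/unit.
Origin Narador qualifies under the Coron–Narador agreement and 5458.09 is covered: preferential rate Free applies instead.
Duty = £872,389.82 × 0% = £0.00.
Total = £18,829.34 + £25,515.39 + £0.00 = £44,344.73.

£44,344.73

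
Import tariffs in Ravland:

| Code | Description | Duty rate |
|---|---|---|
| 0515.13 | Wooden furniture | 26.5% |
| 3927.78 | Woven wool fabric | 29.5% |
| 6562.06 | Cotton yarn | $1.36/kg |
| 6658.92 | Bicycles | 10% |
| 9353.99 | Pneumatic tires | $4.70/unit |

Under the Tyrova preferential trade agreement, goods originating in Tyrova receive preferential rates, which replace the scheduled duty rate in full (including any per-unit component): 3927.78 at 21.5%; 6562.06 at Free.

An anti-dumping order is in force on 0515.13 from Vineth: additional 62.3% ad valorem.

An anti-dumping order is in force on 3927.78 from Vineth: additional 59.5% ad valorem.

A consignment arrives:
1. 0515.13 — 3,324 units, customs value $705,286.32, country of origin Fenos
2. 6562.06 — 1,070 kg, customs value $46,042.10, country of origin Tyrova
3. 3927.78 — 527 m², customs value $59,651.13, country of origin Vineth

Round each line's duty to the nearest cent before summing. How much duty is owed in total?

$239,990.38

Line 1 (0515.13, Fenos, 3,324 units, $705,286.32):
Base rate for 0515.13 is 26.5%.
The additional-duty order on 0515.13 targets Vineth, not Fenos; it does not apply.
Duty = $705,286.32 × 26.5% = $186,900.87.
Line 2 (6562.06, Tyrova, 1,070 kg, $46,042.10):
Base rate for 6562.06 is $1.36/kg.
Origin Tyrova qualifies under the Ravland–Tyrova agreement and 6562.06 is covered: preferential rate Free applies instead.
Duty = $46,042.10 × 0% = $0.00.
Line 3 (3927.78, Vineth, 527 m², $59,651.13):
Base rate for 3927.78 is 29.5%.
3927.78 has an FTA preferential rate, but origin Vineth is not Tyrova; base rate stands.
Additional duty on 3927.78 from Vineth: +59.5%. Applied ad valorem rate: 29.5% + 59.5% = 89%.
Duty = $59,651.13 × 89% = $53,089.51.
Total = $186,900.87 + $0.00 + $53,089.51 = $239,990.38.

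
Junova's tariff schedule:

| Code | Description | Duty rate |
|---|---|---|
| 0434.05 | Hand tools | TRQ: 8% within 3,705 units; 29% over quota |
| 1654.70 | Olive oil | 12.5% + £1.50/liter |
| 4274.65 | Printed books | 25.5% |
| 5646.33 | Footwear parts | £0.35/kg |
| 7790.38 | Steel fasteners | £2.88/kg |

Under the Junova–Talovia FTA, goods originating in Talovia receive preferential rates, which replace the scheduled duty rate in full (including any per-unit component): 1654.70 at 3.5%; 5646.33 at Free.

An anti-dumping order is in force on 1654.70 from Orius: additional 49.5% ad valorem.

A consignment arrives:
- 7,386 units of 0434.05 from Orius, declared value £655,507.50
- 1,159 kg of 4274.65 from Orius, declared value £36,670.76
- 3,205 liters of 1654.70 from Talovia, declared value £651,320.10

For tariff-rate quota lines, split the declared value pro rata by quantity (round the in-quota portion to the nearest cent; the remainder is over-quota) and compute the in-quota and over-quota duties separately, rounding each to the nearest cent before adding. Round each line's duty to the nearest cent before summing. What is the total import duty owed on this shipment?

Line 1 (0434.05, Orius, 7,386 units, £655,507.50):
Code 0434.05 is under a tariff-rate quota (threshold 3,705 units). In-quota: 3,705 units at 8%; over-quota: 3,681 units at 29%.
Pro-rata value split: in-quota = £655,507.50 × 3,705/7,386 = £328,818.75; over-quota = £655,507.50 − £328,818.75 = £326,688.75.
In-quota duty = £328,818.75 × 8% = £26,305.50. Over-quota duty = £326,688.75 × 29% = £94,739.74.
Line duty = £26,305.50 + £94,739.74 = £121,045.24.
Line 2 (4274.65, Orius, 1,159 kg, £36,670.76):
Base rate for 4274.65 is 25.5%.
Duty = £36,670.76 × 25.5% = £9,351.04.
Line 3 (1654.70, Talovia, 3,205 liters, £651,320.10):
Base rate for 1654.70 is 12.5% + £1.50/liter.
Origin Talovia qualifies under the Junova–Talovia agreement and 1654.70 is covered: preferential rate 3.5% applies instead.
The additional-duty order on 1654.70 targets Orius, not Talovia; it does not apply.
Duty = £651,320.10 × 3.5% = £22,796.20.
Total = £121,045.24 + £9,351.04 + £22,796.20 = £153,192.48.

£153,192.48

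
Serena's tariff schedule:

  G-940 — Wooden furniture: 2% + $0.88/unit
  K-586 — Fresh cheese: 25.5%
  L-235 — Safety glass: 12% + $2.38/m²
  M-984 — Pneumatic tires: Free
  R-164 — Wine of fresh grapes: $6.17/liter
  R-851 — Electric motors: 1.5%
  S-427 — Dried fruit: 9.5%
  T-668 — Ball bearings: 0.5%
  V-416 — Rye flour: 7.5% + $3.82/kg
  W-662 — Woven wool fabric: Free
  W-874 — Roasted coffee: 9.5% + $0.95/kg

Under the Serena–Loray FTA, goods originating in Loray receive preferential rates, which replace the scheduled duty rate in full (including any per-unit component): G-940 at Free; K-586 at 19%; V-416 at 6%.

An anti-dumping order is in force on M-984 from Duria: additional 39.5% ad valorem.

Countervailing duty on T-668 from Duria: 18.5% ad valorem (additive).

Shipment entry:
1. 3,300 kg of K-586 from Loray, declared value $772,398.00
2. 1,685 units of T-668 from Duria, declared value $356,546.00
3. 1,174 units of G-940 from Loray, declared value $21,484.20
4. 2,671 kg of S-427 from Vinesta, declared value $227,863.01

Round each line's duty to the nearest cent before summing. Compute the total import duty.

Line 1 (K-586, Loray, 3,300 kg, $772,398.00):
Base rate for K-586 is 25.5%.
Origin Loray qualifies under the Serena–Loray agreement and K-586 is covered: preferential rate 19% applies instead.
Duty = $772,398.00 × 19% = $146,755.62.
Line 2 (T-668, Duria, 1,685 units, $356,546.00):
Base rate for T-668 is 0.5%.
Additional duty on T-668 from Duria: +18.5%. Applied ad valorem rate: 0.5% + 18.5% = 19%.
Duty = $356,546.00 × 19% = $67,743.74.
Line 3 (G-940, Loray, 1,174 units, $21,484.20):
Base rate for G-940 is 2% + $0.88/unit.
Origin Loray qualifies under the Serena–Loray agreement and G-940 is covered: preferential rate Free applies instead.
Duty = $21,484.20 × 0% = $0.00.
Line 4 (S-427, Vinesta, 2,671 kg, $227,863.01):
Base rate for S-427 is 9.5%.
Duty = $227,863.01 × 9.5% = $21,646.99.
Total = $146,755.62 + $67,743.74 + $0.00 + $21,646.99 = $236,146.35.

$236,146.35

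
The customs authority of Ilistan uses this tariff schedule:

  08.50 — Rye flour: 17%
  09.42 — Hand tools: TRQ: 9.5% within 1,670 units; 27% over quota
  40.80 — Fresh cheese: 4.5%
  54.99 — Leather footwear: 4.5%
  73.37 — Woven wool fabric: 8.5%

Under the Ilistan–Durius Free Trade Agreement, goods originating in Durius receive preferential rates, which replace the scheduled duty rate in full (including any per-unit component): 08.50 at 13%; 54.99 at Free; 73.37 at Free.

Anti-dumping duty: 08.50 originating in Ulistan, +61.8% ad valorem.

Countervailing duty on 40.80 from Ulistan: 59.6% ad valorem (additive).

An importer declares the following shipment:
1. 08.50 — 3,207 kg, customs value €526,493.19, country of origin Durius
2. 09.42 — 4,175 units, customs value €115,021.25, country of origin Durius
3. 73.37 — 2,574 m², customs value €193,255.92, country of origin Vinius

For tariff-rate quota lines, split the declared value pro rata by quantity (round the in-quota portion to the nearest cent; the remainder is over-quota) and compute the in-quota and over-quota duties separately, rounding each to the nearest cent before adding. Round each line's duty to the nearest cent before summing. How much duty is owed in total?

€107,875.11

Line 1 (08.50, Durius, 3,207 kg, €526,493.19):
Base rate for 08.50 is 17%.
Origin Durius qualifies under the Ilistan–Durius agreement and 08.50 is covered: preferential rate 13% applies instead.
The additional-duty order on 08.50 targets Ulistan, not Durius; it does not apply.
Duty = €526,493.19 × 13% = €68,444.11.
Line 2 (09.42, Durius, 4,175 units, €115,021.25):
Code 09.42 is under a tariff-rate quota (threshold 1,670 units). In-quota: 1,670 units at 9.5%; over-quota: 2,505 units at 27%.
Pro-rata value split: in-quota = €115,021.25 × 1,670/4,175 = €46,008.50; over-quota = €115,021.25 − €46,008.50 = €69,012.75.
In-quota duty = €46,008.50 × 9.5% = €4,370.81. Over-quota duty = €69,012.75 × 27% = €18,633.44.
Line duty = €4,370.81 + €18,633.44 = €23,004.25.
Line 3 (73.37, Vinius, 2,574 m², €193,255.92):
Base rate for 73.37 is 8.5%.
73.37 has an FTA preferential rate, but origin Vinius is not Durius; base rate stands.
Duty = €193,255.92 × 8.5% = €16,426.75.
Total = €68,444.11 + €23,004.25 + €16,426.75 = €107,875.11.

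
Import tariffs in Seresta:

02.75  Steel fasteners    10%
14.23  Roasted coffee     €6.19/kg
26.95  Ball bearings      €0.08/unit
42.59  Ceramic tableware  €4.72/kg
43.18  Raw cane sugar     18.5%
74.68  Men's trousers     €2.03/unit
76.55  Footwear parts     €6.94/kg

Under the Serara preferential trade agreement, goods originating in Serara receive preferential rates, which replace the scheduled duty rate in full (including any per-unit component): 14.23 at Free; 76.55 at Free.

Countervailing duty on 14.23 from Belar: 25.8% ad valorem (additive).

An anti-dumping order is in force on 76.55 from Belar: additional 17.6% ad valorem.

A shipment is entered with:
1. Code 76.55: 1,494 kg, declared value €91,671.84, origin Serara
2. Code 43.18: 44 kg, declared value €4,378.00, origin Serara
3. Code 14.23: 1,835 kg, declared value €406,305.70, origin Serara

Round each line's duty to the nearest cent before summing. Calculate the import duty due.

Line 1 (76.55, Serara, 1,494 kg, €91,671.84):
Base rate for 76.55 is €6.94/kg.
Origin Serara qualifies under the Seresta–Serara agreement and 76.55 is covered: preferential rate Free applies instead.
The additional-duty order on 76.55 targets Belar, not Serara; it does not apply.
Duty = €91,671.84 × 0% = €0.00.
Line 2 (43.18, Serara, 44 kg, €4,378.00):
Base rate for 43.18 is 18.5%.
Origin Serara is the FTA partner but 43.18 is not on the preference list; base rate stands.
Duty = €4,378.00 × 18.5% = €809.93.
Line 3 (14.23, Serara, 1,835 kg, €406,305.70):
Base rate for 14.23 is €6.19/kg.
Origin Serara qualifies under the Seresta–Serara agreement and 14.23 is covered: preferential rate Free applies instead.
The additional-duty order on 14.23 targets Belar, not Serara; it does not apply.
Duty = €406,305.70 × 0% = €0.00.
Total = €0.00 + €809.93 + €0.00 = €809.93.

€809.93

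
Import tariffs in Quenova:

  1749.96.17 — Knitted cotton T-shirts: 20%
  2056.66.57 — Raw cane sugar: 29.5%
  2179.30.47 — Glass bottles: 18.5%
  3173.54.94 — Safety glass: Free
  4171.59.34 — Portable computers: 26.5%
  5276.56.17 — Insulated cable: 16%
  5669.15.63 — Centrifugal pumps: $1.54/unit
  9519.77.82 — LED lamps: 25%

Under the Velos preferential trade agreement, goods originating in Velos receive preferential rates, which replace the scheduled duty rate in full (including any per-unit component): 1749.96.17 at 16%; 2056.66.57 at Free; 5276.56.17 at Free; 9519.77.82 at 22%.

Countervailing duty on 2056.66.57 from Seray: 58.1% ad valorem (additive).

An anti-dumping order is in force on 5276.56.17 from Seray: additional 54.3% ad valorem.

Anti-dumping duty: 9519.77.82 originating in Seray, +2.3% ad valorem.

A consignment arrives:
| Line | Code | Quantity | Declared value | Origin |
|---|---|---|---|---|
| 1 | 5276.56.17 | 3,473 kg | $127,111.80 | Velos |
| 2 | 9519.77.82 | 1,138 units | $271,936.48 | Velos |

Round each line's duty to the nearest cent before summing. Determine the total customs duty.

Line 1 (5276.56.17, Velos, 3,473 kg, $127,111.80):
Base rate for 5276.56.17 is 16%.
Origin Velos qualifies under the Quenova–Velos agreement and 5276.56.17 is covered: preferential rate Free applies instead.
The additional-duty order on 5276.56.17 targets Seray, not Velos; it does not apply.
Duty = $127,111.80 × 0% = $0.00.
Line 2 (9519.77.82, Velos, 1,138 units, $271,936.48):
Base rate for 9519.77.82 is 25%.
Origin Velos qualifies under the Quenova–Velos agreement and 9519.77.82 is covered: preferential rate 22% applies instead.
The additional-duty order on 9519.77.82 targets Seray, not Velos; it does not apply.
Duty = $271,936.48 × 22% = $59,826.03.
Total = $0.00 + $59,826.03 = $59,826.03.

$59,826.03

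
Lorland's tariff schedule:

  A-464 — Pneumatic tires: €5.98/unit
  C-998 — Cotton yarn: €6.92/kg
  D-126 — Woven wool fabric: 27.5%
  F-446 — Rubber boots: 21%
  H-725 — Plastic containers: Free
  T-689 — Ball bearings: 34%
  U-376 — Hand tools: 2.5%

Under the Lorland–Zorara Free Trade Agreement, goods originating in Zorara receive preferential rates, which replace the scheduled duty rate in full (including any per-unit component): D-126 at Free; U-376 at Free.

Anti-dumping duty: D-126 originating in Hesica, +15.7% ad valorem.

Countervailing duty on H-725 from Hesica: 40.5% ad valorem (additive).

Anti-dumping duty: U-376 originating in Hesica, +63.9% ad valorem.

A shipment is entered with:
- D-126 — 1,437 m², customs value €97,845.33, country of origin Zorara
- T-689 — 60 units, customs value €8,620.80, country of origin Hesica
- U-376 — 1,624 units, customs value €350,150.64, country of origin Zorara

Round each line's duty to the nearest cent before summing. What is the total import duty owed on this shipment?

Line 1 (D-126, Zorara, 1,437 m², €97,845.33):
Base rate for D-126 is 27.5%.
Origin Zorara qualifies under the Lorland–Zorara agreement and D-126 is covered: preferential rate Free applies instead.
The additional-duty order on D-126 targets Hesica, not Zorara; it does not apply.
Duty = €97,845.33 × 0% = €0.00.
Line 2 (T-689, Hesica, 60 units, €8,620.80):
Base rate for T-689 is 34%.
Duty = €8,620.80 × 34% = €2,931.07.
Line 3 (U-376, Zorara, 1,624 units, €350,150.64):
Base rate for U-376 is 2.5%.
Origin Zorara qualifies under the Lorland–Zorara agreement and U-376 is covered: preferential rate Free applies instead.
The additional-duty order on U-376 targets Hesica, not Zorara; it does not apply.
Duty = €350,150.64 × 0% = €0.00.
Total = €0.00 + €2,931.07 + €0.00 = €2,931.07.

€2,931.07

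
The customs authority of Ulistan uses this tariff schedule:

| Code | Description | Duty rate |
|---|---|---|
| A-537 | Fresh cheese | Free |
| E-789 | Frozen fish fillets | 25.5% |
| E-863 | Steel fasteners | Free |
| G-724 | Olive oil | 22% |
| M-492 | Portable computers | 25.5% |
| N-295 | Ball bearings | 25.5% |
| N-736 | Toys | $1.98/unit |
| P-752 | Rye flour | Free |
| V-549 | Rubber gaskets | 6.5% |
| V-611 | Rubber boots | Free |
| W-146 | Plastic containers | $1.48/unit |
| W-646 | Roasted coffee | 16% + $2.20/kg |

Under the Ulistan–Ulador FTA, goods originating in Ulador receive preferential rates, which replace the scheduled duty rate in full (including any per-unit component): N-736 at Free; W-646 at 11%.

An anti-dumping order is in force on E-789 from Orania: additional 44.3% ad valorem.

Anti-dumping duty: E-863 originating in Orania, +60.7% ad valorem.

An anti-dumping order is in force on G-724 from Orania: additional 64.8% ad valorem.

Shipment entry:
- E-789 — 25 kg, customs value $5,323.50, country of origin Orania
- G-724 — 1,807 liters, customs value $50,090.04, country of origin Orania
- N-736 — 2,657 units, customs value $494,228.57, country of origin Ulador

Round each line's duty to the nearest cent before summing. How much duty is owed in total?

Line 1 (E-789, Orania, 25 kg, $5,323.50):
Base rate for E-789 is 25.5%.
Additional duty on E-789 from Orania: +44.3%. Applied ad valorem rate: 25.5% + 44.3% = 69.8%.
Duty = $5,323.50 × 69.8% = $3,715.80.
Line 2 (G-724, Orania, 1,807 liters, $50,090.04):
Base rate for G-724 is 22%.
Additional duty on G-724 from Orania: +64.8%. Applied ad valorem rate: 22% + 64.8% = 86.8%.
Duty = $50,090.04 × 86.8% = $43,478.15.
Line 3 (N-736, Ulador, 2,657 units, $494,228.57):
Base rate for N-736 is $1.98/unit.
Origin Ulador qualifies under the Ulistan–Ulador agreement and N-736 is covered: preferential rate Free applies instead.
Duty = $494,228.57 × 0% = $0.00.
Total = $3,715.80 + $43,478.15 + $0.00 = $47,193.95.

$47,193.95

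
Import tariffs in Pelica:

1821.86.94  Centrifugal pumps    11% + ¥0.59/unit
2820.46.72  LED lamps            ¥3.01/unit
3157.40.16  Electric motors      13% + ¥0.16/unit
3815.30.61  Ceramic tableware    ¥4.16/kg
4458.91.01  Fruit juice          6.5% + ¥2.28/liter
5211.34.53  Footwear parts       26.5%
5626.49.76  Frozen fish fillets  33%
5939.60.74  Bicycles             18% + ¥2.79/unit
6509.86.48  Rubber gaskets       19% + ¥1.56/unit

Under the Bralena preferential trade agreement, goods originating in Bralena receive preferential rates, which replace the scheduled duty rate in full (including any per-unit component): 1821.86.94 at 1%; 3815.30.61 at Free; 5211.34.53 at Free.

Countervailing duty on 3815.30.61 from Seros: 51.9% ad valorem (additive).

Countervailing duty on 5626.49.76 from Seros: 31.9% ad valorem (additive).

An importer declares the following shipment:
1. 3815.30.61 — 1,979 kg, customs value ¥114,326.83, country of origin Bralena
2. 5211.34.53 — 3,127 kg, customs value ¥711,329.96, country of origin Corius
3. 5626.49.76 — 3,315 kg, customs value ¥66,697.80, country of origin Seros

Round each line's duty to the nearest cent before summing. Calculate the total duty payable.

Line 1 (3815.30.61, Bralena, 1,979 kg, ¥114,326.83):
Base rate for 3815.30.61 is ¥4.16/kg.
Origin Bralena qualifies under the Pelica–Bralena agreement and 3815.30.61 is covered: preferential rate Free applies instead.
The additional-duty order on 3815.30.61 targets Seros, not Bralena; it does not apply.
Duty = ¥114,326.83 × 0% = ¥0.00.
Line 2 (5211.34.53, Corius, 3,127 kg, ¥711,329.96):
Base rate for 5211.34.53 is 26.5%.
5211.34.53 has an FTA preferential rate, but origin Corius is not Bralena; base rate stands.
Duty = ¥711,329.96 × 26.5% = ¥188,502.44.
Line 3 (5626.49.76, Seros, 3,315 kg, ¥66,697.80):
Base rate for 5626.49.76 is 33%.
Additional duty on 5626.49.76 from Seros: +31.9%. Applied ad valorem rate: 33% + 31.9% = 64.9%.
Duty = ¥66,697.80 × 64.9% = ¥43,286.87.
Total = ¥0.00 + ¥188,502.44 + ¥43,286.87 = ¥231,789.31.

¥231,789.31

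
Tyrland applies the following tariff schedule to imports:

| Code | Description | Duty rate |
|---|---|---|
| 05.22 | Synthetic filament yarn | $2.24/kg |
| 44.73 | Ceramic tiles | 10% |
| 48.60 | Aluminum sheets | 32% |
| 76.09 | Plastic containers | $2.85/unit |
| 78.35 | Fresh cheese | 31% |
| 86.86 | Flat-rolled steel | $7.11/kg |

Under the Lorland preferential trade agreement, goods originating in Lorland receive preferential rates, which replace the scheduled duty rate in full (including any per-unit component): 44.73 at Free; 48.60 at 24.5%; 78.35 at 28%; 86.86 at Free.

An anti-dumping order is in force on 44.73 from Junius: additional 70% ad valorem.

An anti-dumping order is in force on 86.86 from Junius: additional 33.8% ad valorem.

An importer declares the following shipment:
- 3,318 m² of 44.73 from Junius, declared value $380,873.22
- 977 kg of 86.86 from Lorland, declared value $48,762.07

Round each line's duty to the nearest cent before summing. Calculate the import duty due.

$304,698.58

Line 1 (44.73, Junius, 3,318 m², $380,873.22):
Base rate for 44.73 is 10%.
44.73 has an FTA preferential rate, but origin Junius is not Lorland; base rate stands.
Additional duty on 44.73 from Junius: +70%. Applied ad valorem rate: 10% + 70% = 80%.
Duty = $380,873.22 × 80% = $304,698.58.
Line 2 (86.86, Lorland, 977 kg, $48,762.07):
Base rate for 86.86 is $7.11/kg.
Origin Lorland qualifies under the Tyrland–Lorland agreement and 86.86 is covered: preferential rate Free applies instead.
The additional-duty order on 86.86 targets Junius, not Lorland; it does not apply.
Duty = $48,762.07 × 0% = $0.00.
Total = $304,698.58 + $0.00 = $304,698.58.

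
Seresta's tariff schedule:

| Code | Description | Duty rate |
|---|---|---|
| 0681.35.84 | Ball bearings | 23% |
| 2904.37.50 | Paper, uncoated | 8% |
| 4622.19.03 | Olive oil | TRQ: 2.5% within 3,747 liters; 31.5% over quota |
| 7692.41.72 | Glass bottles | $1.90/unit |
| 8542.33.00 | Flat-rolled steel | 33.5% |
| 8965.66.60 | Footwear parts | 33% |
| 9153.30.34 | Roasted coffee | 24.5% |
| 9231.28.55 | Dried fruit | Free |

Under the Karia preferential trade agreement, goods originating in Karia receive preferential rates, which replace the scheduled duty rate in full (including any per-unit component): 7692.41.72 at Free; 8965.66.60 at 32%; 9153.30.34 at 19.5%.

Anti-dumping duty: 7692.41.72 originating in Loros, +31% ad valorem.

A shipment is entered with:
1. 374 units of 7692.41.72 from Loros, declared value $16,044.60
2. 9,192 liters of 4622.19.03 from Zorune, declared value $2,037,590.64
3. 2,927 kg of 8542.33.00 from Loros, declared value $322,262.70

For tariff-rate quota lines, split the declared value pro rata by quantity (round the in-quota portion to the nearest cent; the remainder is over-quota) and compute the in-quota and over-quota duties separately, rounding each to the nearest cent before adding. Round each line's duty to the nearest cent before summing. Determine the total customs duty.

$514,610.21

Line 1 (7692.41.72, Loros, 374 units, $16,044.60):
Base rate for 7692.41.72 is $1.90/unit.
7692.41.72 has an FTA preferential rate, but origin Loros is not Karia; base rate stands.
Additional duty on 7692.41.72 from Loros: +31% ad valorem. Applied ad valorem rate = 31%.
Duty = $16,044.60 × 31% + 374 × $1.90 = $5,684.43.
Line 2 (4622.19.03, Zorune, 9,192 liters, $2,037,590.64):
Code 4622.19.03 is under a tariff-rate quota (threshold 3,747 liters). In-quota: 3,747 liters at 2.5%; over-quota: 5,445 liters at 31.5%.
Pro-rata value split: in-quota = $2,037,590.64 × 3,747/9,192 = $830,597.49; over-quota = $2,037,590.64 − $830,597.49 = $1,206,993.15.
In-quota duty = $830,597.49 × 2.5% = $20,764.94. Over-quota duty = $1,206,993.15 × 31.5% = $380,202.84.
Line duty = $20,764.94 + $380,202.84 = $400,967.78.
Line 3 (8542.33.00, Loros, 2,927 kg, $322,262.70):
Base rate for 8542.33.00 is 33.5%.
Duty = $322,262.70 × 33.5% = $107,958.00.
Total = $5,684.43 + $400,967.78 + $107,958.00 = $514,610.21.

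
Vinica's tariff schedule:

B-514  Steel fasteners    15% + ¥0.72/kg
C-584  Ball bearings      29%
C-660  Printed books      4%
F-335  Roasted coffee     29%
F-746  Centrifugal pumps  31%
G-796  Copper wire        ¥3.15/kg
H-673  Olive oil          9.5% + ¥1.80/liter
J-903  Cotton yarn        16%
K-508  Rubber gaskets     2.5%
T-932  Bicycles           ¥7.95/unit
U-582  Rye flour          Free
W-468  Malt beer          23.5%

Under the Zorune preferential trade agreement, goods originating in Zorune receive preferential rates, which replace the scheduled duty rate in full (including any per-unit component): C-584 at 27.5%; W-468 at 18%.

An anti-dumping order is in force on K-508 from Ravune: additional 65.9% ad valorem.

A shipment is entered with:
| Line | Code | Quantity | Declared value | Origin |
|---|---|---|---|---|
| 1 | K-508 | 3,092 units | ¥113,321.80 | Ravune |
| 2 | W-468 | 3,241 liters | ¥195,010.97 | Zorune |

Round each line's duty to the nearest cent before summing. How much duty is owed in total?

¥112,614.08

Line 1 (K-508, Ravune, 3,092 units, ¥113,321.80):
Base rate for K-508 is 2.5%.
Additional duty on K-508 from Ravune: +65.9%. Applied ad valorem rate: 2.5% + 65.9% = 68.4%.
Duty = ¥113,321.80 × 68.4% = ¥77,512.11.
Line 2 (W-468, Zorune, 3,241 liters, ¥195,010.97):
Base rate for W-468 is 23.5%.
Origin Zorune qualifies under the Vinica–Zorune agreement and W-468 is covered: preferential rate 18% applies instead.
Duty = ¥195,010.97 × 18% = ¥35,101.97.
Total = ¥77,512.11 + ¥35,101.97 = ¥112,614.08.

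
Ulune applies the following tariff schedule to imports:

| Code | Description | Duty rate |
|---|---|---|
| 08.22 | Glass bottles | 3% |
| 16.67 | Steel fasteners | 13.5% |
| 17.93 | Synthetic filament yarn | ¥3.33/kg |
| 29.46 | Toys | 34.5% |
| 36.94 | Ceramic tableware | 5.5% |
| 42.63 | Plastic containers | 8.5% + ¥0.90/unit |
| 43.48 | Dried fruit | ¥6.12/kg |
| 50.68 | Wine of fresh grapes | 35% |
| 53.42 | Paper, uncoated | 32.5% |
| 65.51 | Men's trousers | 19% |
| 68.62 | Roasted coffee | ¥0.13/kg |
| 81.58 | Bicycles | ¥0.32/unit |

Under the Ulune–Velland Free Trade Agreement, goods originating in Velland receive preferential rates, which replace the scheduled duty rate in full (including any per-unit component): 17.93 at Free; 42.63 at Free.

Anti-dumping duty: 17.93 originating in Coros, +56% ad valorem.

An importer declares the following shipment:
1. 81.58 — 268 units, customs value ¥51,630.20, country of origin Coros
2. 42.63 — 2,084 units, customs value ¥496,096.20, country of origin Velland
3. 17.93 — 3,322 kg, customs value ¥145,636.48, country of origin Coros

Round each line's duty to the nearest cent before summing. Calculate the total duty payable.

Line 1 (81.58, Coros, 268 units, ¥51,630.20):
Base rate for 81.58 is ¥0.32/unit.
Duty = 268 × ¥0.32 = ¥85.76.
Line 2 (42.63, Velland, 2,084 units, ¥496,096.20):
Base rate for 42.63 is 8.5% + ¥0.90/unit.
Origin Velland qualifies under the Ulune–Velland agreement and 42.63 is covered: preferential rate Free applies instead.
Duty = ¥496,096.20 × 0% = ¥0.00.
Line 3 (17.93, Coros, 3,322 kg, ¥145,636.48):
Base rate for 17.93 is ¥3.33/kg.
17.93 has an FTA preferential rate, but origin Coros is not Velland; base rate stands.
Additional duty on 17.93 from Coros: +56% ad valorem. Applied ad valorem rate = 56%.
Duty = ¥145,636.48 × 56% + 3,322 × ¥3.33 = ¥92,618.69.
Total = ¥85.76 + ¥0.00 + ¥92,618.69 = ¥92,704.45.

¥92,704.45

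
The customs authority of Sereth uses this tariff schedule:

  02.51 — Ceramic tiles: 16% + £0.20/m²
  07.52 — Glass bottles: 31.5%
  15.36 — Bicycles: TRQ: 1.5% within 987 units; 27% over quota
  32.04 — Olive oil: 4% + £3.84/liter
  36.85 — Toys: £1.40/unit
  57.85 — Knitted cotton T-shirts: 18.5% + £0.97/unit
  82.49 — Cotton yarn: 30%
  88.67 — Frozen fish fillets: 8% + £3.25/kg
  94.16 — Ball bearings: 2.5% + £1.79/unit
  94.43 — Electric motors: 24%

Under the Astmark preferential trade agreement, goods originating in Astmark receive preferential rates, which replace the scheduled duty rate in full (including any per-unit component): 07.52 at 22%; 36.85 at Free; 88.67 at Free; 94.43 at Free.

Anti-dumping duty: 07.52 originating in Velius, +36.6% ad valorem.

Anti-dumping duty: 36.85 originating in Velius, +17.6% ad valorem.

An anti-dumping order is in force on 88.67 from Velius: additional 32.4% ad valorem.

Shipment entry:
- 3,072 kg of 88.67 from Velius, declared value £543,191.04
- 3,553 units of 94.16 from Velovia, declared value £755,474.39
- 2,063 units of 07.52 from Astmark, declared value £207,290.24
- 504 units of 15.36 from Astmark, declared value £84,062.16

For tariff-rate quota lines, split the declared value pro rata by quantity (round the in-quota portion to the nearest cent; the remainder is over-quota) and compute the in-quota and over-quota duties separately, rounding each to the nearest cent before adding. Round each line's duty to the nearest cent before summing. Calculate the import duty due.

£301,544.69

Line 1 (88.67, Velius, 3,072 kg, £543,191.04):
Base rate for 88.67 is 8% + £3.25/kg.
88.67 has an FTA preferential rate, but origin Velius is not Astmark; base rate stands.
Additional duty on 88.67 from Velius: +32.4%. Applied ad valorem rate: 8% + 32.4% = 40.4%.
Duty = £543,191.04 × 40.4% + 3,072 × £3.25 = £229,433.18.
Line 2 (94.16, Velovia, 3,553 units, £755,474.39):
Base rate for 94.16 is 2.5% + £1.79/unit.
Duty = £755,474.39 × 2.5% + 3,553 × £1.79 = £25,246.73.
Line 3 (07.52, Astmark, 2,063 units, £207,290.24):
Base rate for 07.52 is 31.5%.
Origin Astmark qualifies under the Sereth–Astmark agreement and 07.52 is covered: preferential rate 22% applies instead.
The additional-duty order on 07.52 targets Velius, not Astmark; it does not apply.
Duty = £207,290.24 × 22% = £45,603.85.
Line 4 (15.36, Astmark, 504 units, £84,062.16):
Code 15.36 is under a tariff-rate quota (threshold 987 units). Quantity 504 units is within the quota, so the in-quota rate 1.5% applies to the full value.
Duty = £84,062.16 × 1.5% = £1,260.93.
Total = £229,433.18 + £25,246.73 + £45,603.85 + £1,260.93 = £301,544.69.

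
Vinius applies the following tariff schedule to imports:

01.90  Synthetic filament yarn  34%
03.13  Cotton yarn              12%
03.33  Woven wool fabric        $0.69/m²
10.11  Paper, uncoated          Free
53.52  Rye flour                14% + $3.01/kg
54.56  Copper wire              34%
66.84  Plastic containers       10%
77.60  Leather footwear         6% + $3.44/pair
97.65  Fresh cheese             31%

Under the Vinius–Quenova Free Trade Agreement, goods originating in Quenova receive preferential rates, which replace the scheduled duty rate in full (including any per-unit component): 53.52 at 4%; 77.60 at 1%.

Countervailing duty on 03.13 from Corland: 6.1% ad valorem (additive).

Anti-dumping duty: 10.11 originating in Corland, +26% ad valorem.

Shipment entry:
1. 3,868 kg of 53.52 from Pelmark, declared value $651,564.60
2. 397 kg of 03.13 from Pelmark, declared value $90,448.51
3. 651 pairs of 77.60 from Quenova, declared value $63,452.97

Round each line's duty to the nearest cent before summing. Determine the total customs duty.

Line 1 (53.52, Pelmark, 3,868 kg, $651,564.60):
Base rate for 53.52 is 14% + $3.01/kg.
53.52 has an FTA preferential rate, but origin Pelmark is not Quenova; base rate stands.
Duty = $651,564.60 × 14% + 3,868 × $3.01 = $102,861.72.
Line 2 (03.13, Pelmark, 397 kg, $90,448.51):
Base rate for 03.13 is 12%.
The additional-duty order on 03.13 targets Corland, not Pelmark; it does not apply.
Duty = $90,448.51 × 12% = $10,853.82.
Line 3 (77.60, Quenova, 651 pairs, $63,452.97):
Base rate for 77.60 is 6% + $3.44/pair.
Origin Quenova qualifies under the Vinius–Quenova agreement and 77.60 is covered: preferential rate 1% applies instead.
Duty = $63,452.97 × 1% = $634.53.
Total = $102,861.72 + $10,853.82 + $634.53 = $114,350.07.

$114,350.07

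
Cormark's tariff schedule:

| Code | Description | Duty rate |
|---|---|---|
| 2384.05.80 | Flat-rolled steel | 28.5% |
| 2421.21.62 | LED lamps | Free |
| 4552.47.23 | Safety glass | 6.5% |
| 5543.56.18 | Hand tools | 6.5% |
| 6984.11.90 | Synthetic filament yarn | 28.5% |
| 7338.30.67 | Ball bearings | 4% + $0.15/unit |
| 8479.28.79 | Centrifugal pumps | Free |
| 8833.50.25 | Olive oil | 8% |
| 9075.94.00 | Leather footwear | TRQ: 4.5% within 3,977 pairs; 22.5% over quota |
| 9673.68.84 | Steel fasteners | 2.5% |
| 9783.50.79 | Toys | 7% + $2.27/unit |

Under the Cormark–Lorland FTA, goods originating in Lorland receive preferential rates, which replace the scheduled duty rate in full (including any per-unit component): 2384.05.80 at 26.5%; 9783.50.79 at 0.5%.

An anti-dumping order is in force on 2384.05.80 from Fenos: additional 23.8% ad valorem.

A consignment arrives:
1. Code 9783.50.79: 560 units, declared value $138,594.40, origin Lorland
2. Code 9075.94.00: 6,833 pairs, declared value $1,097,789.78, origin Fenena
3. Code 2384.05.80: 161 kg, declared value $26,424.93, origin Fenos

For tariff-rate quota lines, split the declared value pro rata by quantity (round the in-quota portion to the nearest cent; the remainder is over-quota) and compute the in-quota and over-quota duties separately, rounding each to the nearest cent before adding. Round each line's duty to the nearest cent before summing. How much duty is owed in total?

$146,505.85

Line 1 (9783.50.79, Lorland, 560 units, $138,594.40):
Base rate for 9783.50.79 is 7% + $2.27/unit.
Origin Lorland qualifies under the Cormark–Lorland agreement and 9783.50.79 is covered: preferential rate 0.5% applies instead.
Duty = $138,594.40 × 0.5% = $692.97.
Line 2 (9075.94.00, Fenena, 6,833 pairs, $1,097,789.78):
Code 9075.94.00 is under a tariff-rate quota (threshold 3,977 pairs). In-quota: 3,977 pairs at 4.5%; over-quota: 2,856 pairs at 22.5%.
Pro-rata value split: in-quota = $1,097,789.78 × 3,977/6,833 = $638,944.82; over-quota = $1,097,789.78 − $638,944.82 = $458,844.96.
In-quota duty = $638,944.82 × 4.5% = $28,752.52. Over-quota duty = $458,844.96 × 22.5% = $103,240.12.
Line duty = $28,752.52 + $103,240.12 = $131,992.64.
Line 3 (2384.05.80, Fenos, 161 kg, $26,424.93):
Base rate for 2384.05.80 is 28.5%.
2384.05.80 has an FTA preferential rate, but origin Fenos is not Lorland; base rate stands.
Additional duty on 2384.05.80 from Fenos: +23.8%. Applied ad valorem rate: 28.5% + 23.8% = 52.3%.
Duty = $26,424.93 × 52.3% = $13,820.24.
Total = $692.97 + $131,992.64 + $13,820.24 = $146,505.85.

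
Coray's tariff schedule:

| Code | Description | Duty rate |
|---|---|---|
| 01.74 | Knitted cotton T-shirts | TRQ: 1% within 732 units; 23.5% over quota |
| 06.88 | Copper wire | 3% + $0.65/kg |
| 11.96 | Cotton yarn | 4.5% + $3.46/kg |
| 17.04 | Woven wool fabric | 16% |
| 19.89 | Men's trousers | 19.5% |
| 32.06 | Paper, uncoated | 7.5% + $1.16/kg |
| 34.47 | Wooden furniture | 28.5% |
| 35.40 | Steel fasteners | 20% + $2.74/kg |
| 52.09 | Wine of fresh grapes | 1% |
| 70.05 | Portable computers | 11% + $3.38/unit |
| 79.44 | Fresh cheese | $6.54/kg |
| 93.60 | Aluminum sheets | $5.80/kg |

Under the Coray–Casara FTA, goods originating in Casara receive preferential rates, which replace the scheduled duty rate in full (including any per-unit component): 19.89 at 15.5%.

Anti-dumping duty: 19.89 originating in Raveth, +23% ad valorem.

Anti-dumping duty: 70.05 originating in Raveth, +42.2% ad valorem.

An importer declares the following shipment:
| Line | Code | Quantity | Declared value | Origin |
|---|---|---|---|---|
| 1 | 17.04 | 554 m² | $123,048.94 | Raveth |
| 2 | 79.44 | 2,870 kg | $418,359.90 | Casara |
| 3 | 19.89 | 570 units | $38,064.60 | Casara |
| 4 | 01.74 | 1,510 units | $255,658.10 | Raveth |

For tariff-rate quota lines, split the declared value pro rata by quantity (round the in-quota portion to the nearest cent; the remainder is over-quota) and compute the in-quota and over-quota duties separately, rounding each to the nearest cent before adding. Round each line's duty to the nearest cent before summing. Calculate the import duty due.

$76,551.94

Line 1 (17.04, Raveth, 554 m², $123,048.94):
Base rate for 17.04 is 16%.
Duty = $123,048.94 × 16% = $19,687.83.
Line 2 (79.44, Casara, 2,870 kg, $418,359.90):
Base rate for 79.44 is $6.54/kg.
Origin Casara is the FTA partner but 79.44 is not on the preference list; base rate stands.
Duty = 2,870 × $6.54 = $18,769.80.
Line 3 (19.89, Casara, 570 units, $38,064.60):
Base rate for 19.89 is 19.5%.
Origin Casara qualifies under the Coray–Casara agreement and 19.89 is covered: preferential rate 15.5% applies instead.
The additional-duty order on 19.89 targets Raveth, not Casara; it does not apply.
Duty = $38,064.60 × 15.5% = $5,900.01.
Line 4 (01.74, Raveth, 1,510 units, $255,658.10):
Code 01.74 is under a tariff-rate quota (threshold 732 units). In-quota: 732 units at 1%; over-quota: 778 units at 23.5%.
Pro-rata value split: in-quota = $255,658.10 × 732/1,510 = $123,934.92; over-quota = $255,658.10 − $123,934.92 = $131,723.18.
In-quota duty = $123,934.92 × 1% = $1,239.35. Over-quota duty = $131,723.18 × 23.5% = $30,954.95.
Line duty = $1,239.35 + $30,954.95 = $32,194.30.
Total = $19,687.83 + $18,769.80 + $5,900.01 + $32,194.30 = $76,551.94.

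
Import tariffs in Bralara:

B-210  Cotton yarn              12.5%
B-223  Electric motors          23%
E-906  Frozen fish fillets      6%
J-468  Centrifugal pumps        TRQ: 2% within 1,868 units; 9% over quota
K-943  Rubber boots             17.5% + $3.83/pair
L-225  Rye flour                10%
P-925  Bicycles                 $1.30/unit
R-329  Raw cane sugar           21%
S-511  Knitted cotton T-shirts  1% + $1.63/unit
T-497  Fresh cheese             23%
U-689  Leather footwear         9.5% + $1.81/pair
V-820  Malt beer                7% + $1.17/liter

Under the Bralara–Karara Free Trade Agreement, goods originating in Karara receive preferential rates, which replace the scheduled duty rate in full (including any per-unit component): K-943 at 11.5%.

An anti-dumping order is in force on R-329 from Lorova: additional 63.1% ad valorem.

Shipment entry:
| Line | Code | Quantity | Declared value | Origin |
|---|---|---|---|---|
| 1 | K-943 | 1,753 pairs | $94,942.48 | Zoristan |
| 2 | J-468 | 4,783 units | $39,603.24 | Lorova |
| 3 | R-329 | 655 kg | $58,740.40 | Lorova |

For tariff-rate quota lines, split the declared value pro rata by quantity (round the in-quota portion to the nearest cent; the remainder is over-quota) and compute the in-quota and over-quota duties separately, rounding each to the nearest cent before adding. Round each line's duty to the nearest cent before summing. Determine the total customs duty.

Line 1 (K-943, Zoristan, 1,753 pairs, $94,942.48):
Base rate for K-943 is 17.5% + $3.83/pair.
K-943 has an FTA preferential rate, but origin Zoristan is not Karara; base rate stands.
Duty = $94,942.48 × 17.5% + 1,753 × $3.83 = $23,328.92.
Line 2 (J-468, Lorova, 4,783 units, $39,603.24):
Code J-468 is under a tariff-rate quota (threshold 1,868 units). In-quota: 1,868 units at 2%; over-quota: 2,915 units at 9%.
Pro-rata value split: in-quota = $39,603.24 × 1,868/4,783 = $15,467.04; over-quota = $39,603.24 − $15,467.04 = $24,136.20.
In-quota duty = $15,467.04 × 2% = $309.34. Over-quota duty = $24,136.20 × 9% = $2,172.26.
Line duty = $309.34 + $2,172.26 = $2,481.60.
Line 3 (R-329, Lorova, 655 kg, $58,740.40):
Base rate for R-329 is 21%.
Additional duty on R-329 from Lorova: +63.1%. Applied ad valorem rate: 21% + 63.1% = 84.1%.
Duty = $58,740.40 × 84.1% = $49,400.68.
Total = $23,328.92 + $2,481.60 + $49,400.68 = $75,211.20.

$75,211.20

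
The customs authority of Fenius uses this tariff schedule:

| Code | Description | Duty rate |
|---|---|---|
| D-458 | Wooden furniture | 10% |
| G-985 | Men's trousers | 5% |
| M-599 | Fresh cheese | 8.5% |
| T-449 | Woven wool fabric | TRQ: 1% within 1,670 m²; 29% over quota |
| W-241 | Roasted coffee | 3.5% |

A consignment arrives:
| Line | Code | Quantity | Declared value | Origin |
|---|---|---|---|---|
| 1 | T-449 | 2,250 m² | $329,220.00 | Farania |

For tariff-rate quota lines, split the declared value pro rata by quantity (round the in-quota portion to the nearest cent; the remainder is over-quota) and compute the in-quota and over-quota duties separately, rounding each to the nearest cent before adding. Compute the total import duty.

$27,054.56

Line 1 (T-449, Farania, 2,250 m², $329,220.00):
Code T-449 is under a tariff-rate quota (threshold 1,670 m²). In-quota: 1,670 m² at 1%; over-quota: 580 m² at 29%.
Pro-rata value split: in-quota = $329,220.00 × 1,670/2,250 = $244,354.40; over-quota = $329,220.00 − $244,354.40 = $84,865.60.
In-quota duty = $244,354.40 × 1% = $2,443.54. Over-quota duty = $84,865.60 × 29% = $24,611.02.
Line duty = $2,443.54 + $24,611.02 = $27,054.56.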